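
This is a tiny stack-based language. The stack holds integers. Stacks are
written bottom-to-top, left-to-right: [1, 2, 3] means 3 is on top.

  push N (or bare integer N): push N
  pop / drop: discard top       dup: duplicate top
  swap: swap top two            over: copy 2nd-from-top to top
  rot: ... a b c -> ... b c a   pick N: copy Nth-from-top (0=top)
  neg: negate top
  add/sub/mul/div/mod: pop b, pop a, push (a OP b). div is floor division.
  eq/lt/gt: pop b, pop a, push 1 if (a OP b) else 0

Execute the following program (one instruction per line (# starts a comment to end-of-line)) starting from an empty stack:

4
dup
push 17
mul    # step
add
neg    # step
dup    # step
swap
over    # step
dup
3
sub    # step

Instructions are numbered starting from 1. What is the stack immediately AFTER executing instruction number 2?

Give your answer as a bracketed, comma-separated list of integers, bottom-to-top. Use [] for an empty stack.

Step 1 ('4'): [4]
Step 2 ('dup'): [4, 4]

Answer: [4, 4]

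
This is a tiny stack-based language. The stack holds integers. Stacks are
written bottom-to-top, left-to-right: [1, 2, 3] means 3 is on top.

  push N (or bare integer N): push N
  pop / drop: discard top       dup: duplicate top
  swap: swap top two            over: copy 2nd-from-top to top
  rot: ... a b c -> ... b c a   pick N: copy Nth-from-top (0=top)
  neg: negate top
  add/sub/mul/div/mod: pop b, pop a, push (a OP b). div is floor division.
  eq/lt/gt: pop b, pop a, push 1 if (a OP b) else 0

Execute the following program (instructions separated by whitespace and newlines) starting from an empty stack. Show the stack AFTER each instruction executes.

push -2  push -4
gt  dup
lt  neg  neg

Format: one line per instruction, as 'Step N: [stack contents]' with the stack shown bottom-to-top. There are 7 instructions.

Step 1: [-2]
Step 2: [-2, -4]
Step 3: [1]
Step 4: [1, 1]
Step 5: [0]
Step 6: [0]
Step 7: [0]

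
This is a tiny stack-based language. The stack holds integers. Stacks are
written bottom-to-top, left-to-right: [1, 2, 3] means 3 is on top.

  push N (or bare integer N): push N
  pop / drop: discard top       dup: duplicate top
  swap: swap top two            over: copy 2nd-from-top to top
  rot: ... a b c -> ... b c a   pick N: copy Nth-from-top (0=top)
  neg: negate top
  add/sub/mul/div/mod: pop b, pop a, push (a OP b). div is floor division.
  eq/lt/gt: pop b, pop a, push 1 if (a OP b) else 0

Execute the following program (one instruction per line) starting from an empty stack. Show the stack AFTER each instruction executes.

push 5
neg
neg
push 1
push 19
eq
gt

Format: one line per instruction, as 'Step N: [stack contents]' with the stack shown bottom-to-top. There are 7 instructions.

Step 1: [5]
Step 2: [-5]
Step 3: [5]
Step 4: [5, 1]
Step 5: [5, 1, 19]
Step 6: [5, 0]
Step 7: [1]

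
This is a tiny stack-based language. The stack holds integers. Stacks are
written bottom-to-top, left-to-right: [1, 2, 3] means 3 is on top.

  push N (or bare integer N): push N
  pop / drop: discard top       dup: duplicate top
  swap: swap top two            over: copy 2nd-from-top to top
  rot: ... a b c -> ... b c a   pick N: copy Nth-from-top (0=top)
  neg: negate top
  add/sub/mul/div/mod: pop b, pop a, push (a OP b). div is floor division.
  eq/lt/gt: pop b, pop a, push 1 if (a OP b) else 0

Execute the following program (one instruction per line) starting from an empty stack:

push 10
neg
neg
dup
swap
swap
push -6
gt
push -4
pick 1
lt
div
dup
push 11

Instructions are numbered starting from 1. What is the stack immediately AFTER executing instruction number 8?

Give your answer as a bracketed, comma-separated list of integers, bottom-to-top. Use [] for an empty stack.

Step 1 ('push 10'): [10]
Step 2 ('neg'): [-10]
Step 3 ('neg'): [10]
Step 4 ('dup'): [10, 10]
Step 5 ('swap'): [10, 10]
Step 6 ('swap'): [10, 10]
Step 7 ('push -6'): [10, 10, -6]
Step 8 ('gt'): [10, 1]

Answer: [10, 1]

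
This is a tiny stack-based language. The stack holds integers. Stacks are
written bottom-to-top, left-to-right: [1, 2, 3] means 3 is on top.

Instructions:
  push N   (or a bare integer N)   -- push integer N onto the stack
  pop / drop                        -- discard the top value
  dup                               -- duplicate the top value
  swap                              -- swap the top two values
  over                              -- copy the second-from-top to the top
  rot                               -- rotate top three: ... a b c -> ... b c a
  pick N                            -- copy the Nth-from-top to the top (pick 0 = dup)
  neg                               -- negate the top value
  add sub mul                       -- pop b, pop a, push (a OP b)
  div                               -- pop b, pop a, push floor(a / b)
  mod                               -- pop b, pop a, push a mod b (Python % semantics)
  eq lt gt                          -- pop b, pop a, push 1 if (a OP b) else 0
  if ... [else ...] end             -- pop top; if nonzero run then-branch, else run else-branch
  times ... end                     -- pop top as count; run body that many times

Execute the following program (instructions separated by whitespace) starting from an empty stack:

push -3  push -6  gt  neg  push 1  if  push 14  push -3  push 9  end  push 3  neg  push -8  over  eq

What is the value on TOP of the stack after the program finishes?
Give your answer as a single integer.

After 'push -3': [-3]
After 'push -6': [-3, -6]
After 'gt': [1]
After 'neg': [-1]
After 'push 1': [-1, 1]
After 'if': [-1]
After 'push 14': [-1, 14]
After 'push -3': [-1, 14, -3]
After 'push 9': [-1, 14, -3, 9]
After 'push 3': [-1, 14, -3, 9, 3]
After 'neg': [-1, 14, -3, 9, -3]
After 'push -8': [-1, 14, -3, 9, -3, -8]
After 'over': [-1, 14, -3, 9, -3, -8, -3]
After 'eq': [-1, 14, -3, 9, -3, 0]

Answer: 0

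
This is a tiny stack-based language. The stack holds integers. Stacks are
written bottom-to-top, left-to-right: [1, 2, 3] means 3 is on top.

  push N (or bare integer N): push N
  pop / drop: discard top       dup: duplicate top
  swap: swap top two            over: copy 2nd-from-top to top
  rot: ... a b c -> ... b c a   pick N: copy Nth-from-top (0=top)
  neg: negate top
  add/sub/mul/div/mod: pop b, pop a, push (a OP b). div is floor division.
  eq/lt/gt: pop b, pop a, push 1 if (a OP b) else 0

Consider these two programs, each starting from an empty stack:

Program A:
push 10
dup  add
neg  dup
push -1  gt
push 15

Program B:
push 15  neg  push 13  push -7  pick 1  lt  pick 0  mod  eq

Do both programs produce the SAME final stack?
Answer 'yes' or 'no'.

Program A trace:
  After 'push 10': [10]
  After 'dup': [10, 10]
  After 'add': [20]
  After 'neg': [-20]
  After 'dup': [-20, -20]
  After 'push -1': [-20, -20, -1]
  After 'gt': [-20, 0]
  After 'push 15': [-20, 0, 15]
Program A final stack: [-20, 0, 15]

Program B trace:
  After 'push 15': [15]
  After 'neg': [-15]
  After 'push 13': [-15, 13]
  After 'push -7': [-15, 13, -7]
  After 'pick 1': [-15, 13, -7, 13]
  After 'lt': [-15, 13, 1]
  After 'pick 0': [-15, 13, 1, 1]
  After 'mod': [-15, 13, 0]
  After 'eq': [-15, 0]
Program B final stack: [-15, 0]
Same: no

Answer: no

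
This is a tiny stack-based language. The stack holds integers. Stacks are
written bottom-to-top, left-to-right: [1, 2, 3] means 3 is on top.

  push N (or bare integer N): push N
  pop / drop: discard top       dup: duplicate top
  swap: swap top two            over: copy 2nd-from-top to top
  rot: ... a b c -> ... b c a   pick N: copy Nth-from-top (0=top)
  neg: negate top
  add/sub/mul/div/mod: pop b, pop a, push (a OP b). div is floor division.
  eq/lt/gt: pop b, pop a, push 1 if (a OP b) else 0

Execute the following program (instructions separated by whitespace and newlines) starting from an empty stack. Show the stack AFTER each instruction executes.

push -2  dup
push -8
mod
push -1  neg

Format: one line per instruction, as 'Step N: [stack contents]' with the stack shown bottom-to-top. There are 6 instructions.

Step 1: [-2]
Step 2: [-2, -2]
Step 3: [-2, -2, -8]
Step 4: [-2, -2]
Step 5: [-2, -2, -1]
Step 6: [-2, -2, 1]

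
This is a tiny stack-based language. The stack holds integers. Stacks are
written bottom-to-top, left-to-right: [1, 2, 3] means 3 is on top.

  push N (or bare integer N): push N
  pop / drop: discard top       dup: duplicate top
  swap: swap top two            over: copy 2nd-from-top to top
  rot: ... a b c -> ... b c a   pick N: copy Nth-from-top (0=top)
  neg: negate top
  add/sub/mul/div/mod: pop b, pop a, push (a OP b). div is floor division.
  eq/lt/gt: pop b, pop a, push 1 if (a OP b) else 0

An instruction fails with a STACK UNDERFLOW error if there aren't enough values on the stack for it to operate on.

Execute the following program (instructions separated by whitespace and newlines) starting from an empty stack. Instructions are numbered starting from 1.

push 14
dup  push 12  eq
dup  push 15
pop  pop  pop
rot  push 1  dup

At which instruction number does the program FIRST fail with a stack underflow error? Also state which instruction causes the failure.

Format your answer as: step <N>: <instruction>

Answer: step 10: rot

Derivation:
Step 1 ('push 14'): stack = [14], depth = 1
Step 2 ('dup'): stack = [14, 14], depth = 2
Step 3 ('push 12'): stack = [14, 14, 12], depth = 3
Step 4 ('eq'): stack = [14, 0], depth = 2
Step 5 ('dup'): stack = [14, 0, 0], depth = 3
Step 6 ('push 15'): stack = [14, 0, 0, 15], depth = 4
Step 7 ('pop'): stack = [14, 0, 0], depth = 3
Step 8 ('pop'): stack = [14, 0], depth = 2
Step 9 ('pop'): stack = [14], depth = 1
Step 10 ('rot'): needs 3 value(s) but depth is 1 — STACK UNDERFLOW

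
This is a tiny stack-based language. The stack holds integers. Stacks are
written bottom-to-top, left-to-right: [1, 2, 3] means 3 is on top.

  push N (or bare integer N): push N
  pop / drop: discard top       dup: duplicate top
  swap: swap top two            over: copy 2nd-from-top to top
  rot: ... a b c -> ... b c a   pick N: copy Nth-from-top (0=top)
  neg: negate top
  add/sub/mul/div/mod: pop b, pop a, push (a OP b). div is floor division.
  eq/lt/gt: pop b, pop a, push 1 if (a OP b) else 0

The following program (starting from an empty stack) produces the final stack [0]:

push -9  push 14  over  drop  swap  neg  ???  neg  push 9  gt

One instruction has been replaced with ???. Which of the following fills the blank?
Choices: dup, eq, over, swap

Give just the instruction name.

Answer: eq

Derivation:
Stack before ???: [14, 9]
Stack after ???:  [0]
Checking each choice:
  dup: produces [14, 9, 0]
  eq: MATCH
  over: produces [14, 9, 0]
  swap: produces [9, 0]


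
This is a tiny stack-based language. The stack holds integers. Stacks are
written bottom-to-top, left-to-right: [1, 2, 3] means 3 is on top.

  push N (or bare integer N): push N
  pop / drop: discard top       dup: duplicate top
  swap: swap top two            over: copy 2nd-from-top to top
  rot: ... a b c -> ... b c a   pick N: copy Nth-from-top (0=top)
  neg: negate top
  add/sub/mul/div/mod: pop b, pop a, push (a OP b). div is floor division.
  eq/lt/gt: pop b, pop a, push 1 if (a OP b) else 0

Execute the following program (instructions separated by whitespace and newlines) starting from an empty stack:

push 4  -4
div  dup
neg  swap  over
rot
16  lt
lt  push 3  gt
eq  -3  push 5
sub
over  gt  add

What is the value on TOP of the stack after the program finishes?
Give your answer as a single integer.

Answer: 0

Derivation:
After 'push 4': [4]
After 'push -4': [4, -4]
After 'div': [-1]
After 'dup': [-1, -1]
After 'neg': [-1, 1]
After 'swap': [1, -1]
After 'over': [1, -1, 1]
After 'rot': [-1, 1, 1]
After 'push 16': [-1, 1, 1, 16]
After 'lt': [-1, 1, 1]
After 'lt': [-1, 0]
After 'push 3': [-1, 0, 3]
After 'gt': [-1, 0]
After 'eq': [0]
After 'push -3': [0, -3]
After 'push 5': [0, -3, 5]
After 'sub': [0, -8]
After 'over': [0, -8, 0]
After 'gt': [0, 0]
After 'add': [0]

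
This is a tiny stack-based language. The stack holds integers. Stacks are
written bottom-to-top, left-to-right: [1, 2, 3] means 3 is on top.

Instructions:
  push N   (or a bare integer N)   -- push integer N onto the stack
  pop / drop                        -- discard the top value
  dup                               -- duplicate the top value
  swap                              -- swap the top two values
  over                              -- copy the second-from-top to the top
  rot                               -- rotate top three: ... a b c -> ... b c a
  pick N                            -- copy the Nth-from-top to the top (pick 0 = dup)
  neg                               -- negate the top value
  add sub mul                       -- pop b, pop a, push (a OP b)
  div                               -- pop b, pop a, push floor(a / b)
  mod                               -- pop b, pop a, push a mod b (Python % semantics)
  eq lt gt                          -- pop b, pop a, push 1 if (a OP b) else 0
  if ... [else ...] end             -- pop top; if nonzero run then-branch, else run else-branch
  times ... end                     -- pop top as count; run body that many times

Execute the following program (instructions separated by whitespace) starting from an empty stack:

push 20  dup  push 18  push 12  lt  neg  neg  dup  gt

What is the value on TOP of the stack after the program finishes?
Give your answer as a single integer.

Answer: 0

Derivation:
After 'push 20': [20]
After 'dup': [20, 20]
After 'push 18': [20, 20, 18]
After 'push 12': [20, 20, 18, 12]
After 'lt': [20, 20, 0]
After 'neg': [20, 20, 0]
After 'neg': [20, 20, 0]
After 'dup': [20, 20, 0, 0]
After 'gt': [20, 20, 0]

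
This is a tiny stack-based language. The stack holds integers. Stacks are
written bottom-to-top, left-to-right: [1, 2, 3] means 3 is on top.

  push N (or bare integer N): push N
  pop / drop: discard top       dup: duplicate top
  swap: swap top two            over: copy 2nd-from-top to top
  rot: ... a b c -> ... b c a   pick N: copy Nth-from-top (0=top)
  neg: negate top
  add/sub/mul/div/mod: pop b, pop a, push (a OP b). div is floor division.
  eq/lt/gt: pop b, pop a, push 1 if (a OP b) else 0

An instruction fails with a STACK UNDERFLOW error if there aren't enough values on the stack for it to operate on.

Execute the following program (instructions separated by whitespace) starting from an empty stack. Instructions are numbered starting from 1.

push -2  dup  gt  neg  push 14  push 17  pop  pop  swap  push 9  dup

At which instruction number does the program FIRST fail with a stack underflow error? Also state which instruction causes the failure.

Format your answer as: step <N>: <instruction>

Answer: step 9: swap

Derivation:
Step 1 ('push -2'): stack = [-2], depth = 1
Step 2 ('dup'): stack = [-2, -2], depth = 2
Step 3 ('gt'): stack = [0], depth = 1
Step 4 ('neg'): stack = [0], depth = 1
Step 5 ('push 14'): stack = [0, 14], depth = 2
Step 6 ('push 17'): stack = [0, 14, 17], depth = 3
Step 7 ('pop'): stack = [0, 14], depth = 2
Step 8 ('pop'): stack = [0], depth = 1
Step 9 ('swap'): needs 2 value(s) but depth is 1 — STACK UNDERFLOW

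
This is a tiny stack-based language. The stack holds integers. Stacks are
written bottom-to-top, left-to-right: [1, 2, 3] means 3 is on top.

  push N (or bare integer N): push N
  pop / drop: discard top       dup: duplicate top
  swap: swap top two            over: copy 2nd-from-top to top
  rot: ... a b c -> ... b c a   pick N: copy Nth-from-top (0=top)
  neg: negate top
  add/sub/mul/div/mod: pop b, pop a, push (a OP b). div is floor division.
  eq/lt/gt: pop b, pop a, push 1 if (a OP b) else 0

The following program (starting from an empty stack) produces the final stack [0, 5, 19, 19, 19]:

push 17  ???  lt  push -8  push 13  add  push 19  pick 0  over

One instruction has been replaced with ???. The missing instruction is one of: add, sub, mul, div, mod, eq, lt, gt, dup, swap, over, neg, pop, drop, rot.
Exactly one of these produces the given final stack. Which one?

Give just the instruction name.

Answer: dup

Derivation:
Stack before ???: [17]
Stack after ???:  [17, 17]
The instruction that transforms [17] -> [17, 17] is: dup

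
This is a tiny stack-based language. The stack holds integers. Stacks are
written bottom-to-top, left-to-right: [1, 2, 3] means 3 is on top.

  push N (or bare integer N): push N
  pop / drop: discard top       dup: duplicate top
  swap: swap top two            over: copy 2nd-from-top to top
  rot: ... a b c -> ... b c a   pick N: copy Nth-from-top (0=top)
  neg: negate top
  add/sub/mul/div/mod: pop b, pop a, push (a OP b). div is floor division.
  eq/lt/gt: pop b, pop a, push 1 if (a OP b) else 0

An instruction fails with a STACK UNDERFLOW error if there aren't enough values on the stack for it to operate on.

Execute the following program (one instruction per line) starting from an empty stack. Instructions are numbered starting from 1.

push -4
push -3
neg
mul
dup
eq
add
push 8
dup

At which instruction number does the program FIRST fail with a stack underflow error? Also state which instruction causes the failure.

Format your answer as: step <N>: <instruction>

Answer: step 7: add

Derivation:
Step 1 ('push -4'): stack = [-4], depth = 1
Step 2 ('push -3'): stack = [-4, -3], depth = 2
Step 3 ('neg'): stack = [-4, 3], depth = 2
Step 4 ('mul'): stack = [-12], depth = 1
Step 5 ('dup'): stack = [-12, -12], depth = 2
Step 6 ('eq'): stack = [1], depth = 1
Step 7 ('add'): needs 2 value(s) but depth is 1 — STACK UNDERFLOW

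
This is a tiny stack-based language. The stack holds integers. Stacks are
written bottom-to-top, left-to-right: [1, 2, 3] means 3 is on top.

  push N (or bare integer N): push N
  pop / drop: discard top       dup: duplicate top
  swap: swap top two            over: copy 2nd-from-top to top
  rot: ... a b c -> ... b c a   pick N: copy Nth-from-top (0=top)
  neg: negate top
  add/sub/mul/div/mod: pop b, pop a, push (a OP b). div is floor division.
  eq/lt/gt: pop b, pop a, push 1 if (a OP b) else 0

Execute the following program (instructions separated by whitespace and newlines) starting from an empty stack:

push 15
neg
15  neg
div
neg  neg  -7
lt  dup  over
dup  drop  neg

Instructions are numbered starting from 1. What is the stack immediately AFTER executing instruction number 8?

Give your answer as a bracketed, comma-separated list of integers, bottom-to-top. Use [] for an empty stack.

Answer: [1, -7]

Derivation:
Step 1 ('push 15'): [15]
Step 2 ('neg'): [-15]
Step 3 ('15'): [-15, 15]
Step 4 ('neg'): [-15, -15]
Step 5 ('div'): [1]
Step 6 ('neg'): [-1]
Step 7 ('neg'): [1]
Step 8 ('-7'): [1, -7]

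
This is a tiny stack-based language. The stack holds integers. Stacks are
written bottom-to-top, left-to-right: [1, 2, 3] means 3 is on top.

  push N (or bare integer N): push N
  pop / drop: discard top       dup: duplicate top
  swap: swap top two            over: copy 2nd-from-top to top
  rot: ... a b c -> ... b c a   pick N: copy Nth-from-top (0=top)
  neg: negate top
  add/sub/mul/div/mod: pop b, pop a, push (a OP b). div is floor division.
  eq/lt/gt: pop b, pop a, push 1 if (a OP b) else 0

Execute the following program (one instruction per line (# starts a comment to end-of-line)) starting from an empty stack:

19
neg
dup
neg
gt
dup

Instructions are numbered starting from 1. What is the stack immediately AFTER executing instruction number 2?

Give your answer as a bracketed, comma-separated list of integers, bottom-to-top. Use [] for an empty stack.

Step 1 ('19'): [19]
Step 2 ('neg'): [-19]

Answer: [-19]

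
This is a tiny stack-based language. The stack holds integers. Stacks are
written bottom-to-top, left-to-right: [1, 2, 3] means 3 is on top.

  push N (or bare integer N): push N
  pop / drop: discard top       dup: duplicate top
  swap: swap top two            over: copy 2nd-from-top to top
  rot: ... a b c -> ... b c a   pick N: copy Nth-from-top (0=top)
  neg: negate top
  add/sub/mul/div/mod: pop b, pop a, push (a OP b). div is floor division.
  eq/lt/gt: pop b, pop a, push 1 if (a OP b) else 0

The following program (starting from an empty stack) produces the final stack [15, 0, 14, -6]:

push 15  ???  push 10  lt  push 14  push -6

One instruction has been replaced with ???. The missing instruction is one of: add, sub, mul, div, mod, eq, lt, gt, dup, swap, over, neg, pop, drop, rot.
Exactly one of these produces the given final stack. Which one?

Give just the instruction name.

Stack before ???: [15]
Stack after ???:  [15, 15]
The instruction that transforms [15] -> [15, 15] is: dup

Answer: dup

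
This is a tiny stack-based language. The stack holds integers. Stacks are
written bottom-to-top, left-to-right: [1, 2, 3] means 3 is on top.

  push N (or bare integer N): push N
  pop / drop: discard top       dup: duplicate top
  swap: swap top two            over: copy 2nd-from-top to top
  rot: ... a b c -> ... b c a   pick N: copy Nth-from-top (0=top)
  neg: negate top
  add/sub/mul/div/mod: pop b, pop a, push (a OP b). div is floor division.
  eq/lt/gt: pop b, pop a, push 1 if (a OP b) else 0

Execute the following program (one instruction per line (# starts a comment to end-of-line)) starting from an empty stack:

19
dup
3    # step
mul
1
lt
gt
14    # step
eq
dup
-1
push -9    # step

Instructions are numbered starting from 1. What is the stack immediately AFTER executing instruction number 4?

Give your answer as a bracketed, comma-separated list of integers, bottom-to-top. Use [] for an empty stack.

Step 1 ('19'): [19]
Step 2 ('dup'): [19, 19]
Step 3 ('3'): [19, 19, 3]
Step 4 ('mul'): [19, 57]

Answer: [19, 57]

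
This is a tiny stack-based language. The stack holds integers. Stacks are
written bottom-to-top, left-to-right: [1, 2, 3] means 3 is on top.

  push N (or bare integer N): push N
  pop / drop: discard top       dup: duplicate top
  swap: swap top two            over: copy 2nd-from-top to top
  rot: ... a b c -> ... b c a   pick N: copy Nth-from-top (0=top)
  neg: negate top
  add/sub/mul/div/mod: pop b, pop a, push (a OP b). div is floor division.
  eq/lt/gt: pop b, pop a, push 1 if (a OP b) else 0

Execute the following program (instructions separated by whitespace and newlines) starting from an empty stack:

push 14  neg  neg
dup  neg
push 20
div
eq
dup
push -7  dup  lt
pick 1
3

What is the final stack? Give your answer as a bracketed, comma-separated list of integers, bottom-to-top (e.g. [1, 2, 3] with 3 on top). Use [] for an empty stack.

After 'push 14': [14]
After 'neg': [-14]
After 'neg': [14]
After 'dup': [14, 14]
After 'neg': [14, -14]
After 'push 20': [14, -14, 20]
After 'div': [14, -1]
After 'eq': [0]
After 'dup': [0, 0]
After 'push -7': [0, 0, -7]
After 'dup': [0, 0, -7, -7]
After 'lt': [0, 0, 0]
After 'pick 1': [0, 0, 0, 0]
After 'push 3': [0, 0, 0, 0, 3]

Answer: [0, 0, 0, 0, 3]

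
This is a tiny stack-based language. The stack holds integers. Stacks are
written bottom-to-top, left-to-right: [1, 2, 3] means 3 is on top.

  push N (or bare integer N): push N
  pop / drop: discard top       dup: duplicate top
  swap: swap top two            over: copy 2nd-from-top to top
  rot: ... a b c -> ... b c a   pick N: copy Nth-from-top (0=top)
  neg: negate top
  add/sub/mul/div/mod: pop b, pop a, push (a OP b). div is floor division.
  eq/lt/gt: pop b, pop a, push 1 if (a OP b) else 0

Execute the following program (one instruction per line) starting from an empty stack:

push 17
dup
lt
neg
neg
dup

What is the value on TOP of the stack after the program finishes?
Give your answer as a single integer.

Answer: 0

Derivation:
After 'push 17': [17]
After 'dup': [17, 17]
After 'lt': [0]
After 'neg': [0]
After 'neg': [0]
After 'dup': [0, 0]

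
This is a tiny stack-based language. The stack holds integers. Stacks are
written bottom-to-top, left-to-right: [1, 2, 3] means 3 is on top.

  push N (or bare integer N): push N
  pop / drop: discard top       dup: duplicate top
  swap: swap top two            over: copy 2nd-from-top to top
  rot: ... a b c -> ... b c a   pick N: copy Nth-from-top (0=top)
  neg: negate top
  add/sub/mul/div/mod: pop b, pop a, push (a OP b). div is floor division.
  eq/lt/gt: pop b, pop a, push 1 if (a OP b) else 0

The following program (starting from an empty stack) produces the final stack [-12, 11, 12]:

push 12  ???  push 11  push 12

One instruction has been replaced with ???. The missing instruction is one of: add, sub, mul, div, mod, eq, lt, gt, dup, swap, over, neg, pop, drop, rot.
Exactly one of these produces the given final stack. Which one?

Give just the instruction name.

Stack before ???: [12]
Stack after ???:  [-12]
The instruction that transforms [12] -> [-12] is: neg

Answer: neg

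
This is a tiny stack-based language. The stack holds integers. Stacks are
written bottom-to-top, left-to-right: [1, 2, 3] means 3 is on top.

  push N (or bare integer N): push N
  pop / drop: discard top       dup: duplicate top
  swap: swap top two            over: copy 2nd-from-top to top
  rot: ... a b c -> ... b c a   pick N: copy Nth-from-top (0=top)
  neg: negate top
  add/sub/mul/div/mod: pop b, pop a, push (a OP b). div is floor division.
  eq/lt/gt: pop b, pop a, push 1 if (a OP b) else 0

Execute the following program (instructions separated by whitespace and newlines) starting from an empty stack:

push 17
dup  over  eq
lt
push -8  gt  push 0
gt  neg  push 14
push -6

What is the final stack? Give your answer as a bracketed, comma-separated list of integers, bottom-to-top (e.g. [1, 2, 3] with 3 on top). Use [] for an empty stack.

After 'push 17': [17]
After 'dup': [17, 17]
After 'over': [17, 17, 17]
After 'eq': [17, 1]
After 'lt': [0]
After 'push -8': [0, -8]
After 'gt': [1]
After 'push 0': [1, 0]
After 'gt': [1]
After 'neg': [-1]
After 'push 14': [-1, 14]
After 'push -6': [-1, 14, -6]

Answer: [-1, 14, -6]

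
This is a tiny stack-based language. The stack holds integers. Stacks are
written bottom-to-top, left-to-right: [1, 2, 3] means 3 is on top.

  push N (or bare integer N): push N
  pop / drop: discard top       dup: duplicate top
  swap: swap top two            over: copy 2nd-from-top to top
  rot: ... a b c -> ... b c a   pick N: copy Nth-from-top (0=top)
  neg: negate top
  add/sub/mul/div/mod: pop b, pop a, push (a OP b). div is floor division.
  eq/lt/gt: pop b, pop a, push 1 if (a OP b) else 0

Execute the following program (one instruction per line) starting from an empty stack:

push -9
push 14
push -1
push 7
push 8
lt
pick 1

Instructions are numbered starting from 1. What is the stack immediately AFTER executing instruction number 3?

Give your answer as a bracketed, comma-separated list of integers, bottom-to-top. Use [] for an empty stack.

Answer: [-9, 14, -1]

Derivation:
Step 1 ('push -9'): [-9]
Step 2 ('push 14'): [-9, 14]
Step 3 ('push -1'): [-9, 14, -1]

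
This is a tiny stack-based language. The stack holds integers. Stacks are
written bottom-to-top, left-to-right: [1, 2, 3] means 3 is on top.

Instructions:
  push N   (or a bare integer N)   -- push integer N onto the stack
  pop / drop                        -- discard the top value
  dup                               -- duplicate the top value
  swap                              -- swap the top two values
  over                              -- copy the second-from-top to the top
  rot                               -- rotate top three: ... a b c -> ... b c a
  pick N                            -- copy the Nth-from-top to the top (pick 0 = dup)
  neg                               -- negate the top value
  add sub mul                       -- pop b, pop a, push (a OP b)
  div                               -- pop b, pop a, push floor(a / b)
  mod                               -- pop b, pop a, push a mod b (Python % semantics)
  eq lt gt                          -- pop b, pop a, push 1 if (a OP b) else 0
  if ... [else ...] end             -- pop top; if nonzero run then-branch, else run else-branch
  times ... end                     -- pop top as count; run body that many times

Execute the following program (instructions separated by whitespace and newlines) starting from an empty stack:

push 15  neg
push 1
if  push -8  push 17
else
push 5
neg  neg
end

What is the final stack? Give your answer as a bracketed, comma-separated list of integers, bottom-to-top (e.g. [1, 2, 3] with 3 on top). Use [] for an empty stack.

After 'push 15': [15]
After 'neg': [-15]
After 'push 1': [-15, 1]
After 'if': [-15]
After 'push -8': [-15, -8]
After 'push 17': [-15, -8, 17]

Answer: [-15, -8, 17]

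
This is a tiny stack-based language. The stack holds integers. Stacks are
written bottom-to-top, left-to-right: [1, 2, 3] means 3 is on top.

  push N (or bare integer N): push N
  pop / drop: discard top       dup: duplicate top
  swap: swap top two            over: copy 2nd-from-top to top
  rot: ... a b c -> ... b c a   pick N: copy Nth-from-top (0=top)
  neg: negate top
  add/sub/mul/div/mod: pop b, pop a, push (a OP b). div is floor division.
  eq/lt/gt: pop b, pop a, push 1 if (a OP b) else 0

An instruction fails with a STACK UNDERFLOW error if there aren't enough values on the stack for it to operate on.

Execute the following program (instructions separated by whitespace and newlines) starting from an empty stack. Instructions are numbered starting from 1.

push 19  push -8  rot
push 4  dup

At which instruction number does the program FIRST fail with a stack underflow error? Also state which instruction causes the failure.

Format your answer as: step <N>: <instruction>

Answer: step 3: rot

Derivation:
Step 1 ('push 19'): stack = [19], depth = 1
Step 2 ('push -8'): stack = [19, -8], depth = 2
Step 3 ('rot'): needs 3 value(s) but depth is 2 — STACK UNDERFLOW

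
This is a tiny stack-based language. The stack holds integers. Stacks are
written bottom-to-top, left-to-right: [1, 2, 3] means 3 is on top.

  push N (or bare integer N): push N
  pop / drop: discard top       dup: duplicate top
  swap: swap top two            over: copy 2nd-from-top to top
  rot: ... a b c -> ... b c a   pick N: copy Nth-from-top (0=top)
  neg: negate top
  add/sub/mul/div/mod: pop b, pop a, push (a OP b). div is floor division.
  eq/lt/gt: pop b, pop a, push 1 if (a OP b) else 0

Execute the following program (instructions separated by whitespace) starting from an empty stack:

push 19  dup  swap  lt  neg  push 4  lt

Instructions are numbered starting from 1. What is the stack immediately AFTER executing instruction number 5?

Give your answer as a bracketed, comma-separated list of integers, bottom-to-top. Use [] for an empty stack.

Answer: [0]

Derivation:
Step 1 ('push 19'): [19]
Step 2 ('dup'): [19, 19]
Step 3 ('swap'): [19, 19]
Step 4 ('lt'): [0]
Step 5 ('neg'): [0]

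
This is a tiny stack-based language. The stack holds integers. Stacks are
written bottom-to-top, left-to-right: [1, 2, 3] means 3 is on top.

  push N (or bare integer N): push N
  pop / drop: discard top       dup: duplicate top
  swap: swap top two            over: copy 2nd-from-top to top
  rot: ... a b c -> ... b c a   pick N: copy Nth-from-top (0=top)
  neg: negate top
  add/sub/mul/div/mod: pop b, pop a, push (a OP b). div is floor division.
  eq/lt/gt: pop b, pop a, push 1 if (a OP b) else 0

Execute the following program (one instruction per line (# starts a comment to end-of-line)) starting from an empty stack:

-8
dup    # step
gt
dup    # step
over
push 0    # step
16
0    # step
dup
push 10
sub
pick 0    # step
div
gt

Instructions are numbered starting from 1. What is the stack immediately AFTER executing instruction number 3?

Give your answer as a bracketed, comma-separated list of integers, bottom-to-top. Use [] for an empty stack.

Answer: [0]

Derivation:
Step 1 ('-8'): [-8]
Step 2 ('dup'): [-8, -8]
Step 3 ('gt'): [0]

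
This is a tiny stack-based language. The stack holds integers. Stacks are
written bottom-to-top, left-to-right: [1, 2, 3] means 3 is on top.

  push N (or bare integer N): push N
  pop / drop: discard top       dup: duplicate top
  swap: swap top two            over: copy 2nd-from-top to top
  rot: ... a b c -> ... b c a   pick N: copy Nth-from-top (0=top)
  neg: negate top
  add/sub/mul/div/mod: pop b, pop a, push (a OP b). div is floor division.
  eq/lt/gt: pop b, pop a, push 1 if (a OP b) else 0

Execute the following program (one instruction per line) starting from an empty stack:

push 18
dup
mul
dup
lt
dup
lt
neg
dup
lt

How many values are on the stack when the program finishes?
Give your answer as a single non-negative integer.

Answer: 1

Derivation:
After 'push 18': stack = [18] (depth 1)
After 'dup': stack = [18, 18] (depth 2)
After 'mul': stack = [324] (depth 1)
After 'dup': stack = [324, 324] (depth 2)
After 'lt': stack = [0] (depth 1)
After 'dup': stack = [0, 0] (depth 2)
After 'lt': stack = [0] (depth 1)
After 'neg': stack = [0] (depth 1)
After 'dup': stack = [0, 0] (depth 2)
After 'lt': stack = [0] (depth 1)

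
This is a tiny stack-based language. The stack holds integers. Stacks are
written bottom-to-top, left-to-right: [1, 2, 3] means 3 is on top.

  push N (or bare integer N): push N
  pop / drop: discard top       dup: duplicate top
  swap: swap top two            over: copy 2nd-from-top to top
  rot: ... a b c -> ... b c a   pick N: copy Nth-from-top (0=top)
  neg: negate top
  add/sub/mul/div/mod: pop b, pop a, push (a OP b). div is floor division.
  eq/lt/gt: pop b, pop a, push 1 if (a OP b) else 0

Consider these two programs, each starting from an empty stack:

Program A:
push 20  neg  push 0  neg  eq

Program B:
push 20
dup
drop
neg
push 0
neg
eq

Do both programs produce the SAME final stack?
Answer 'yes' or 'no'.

Program A trace:
  After 'push 20': [20]
  After 'neg': [-20]
  After 'push 0': [-20, 0]
  After 'neg': [-20, 0]
  After 'eq': [0]
Program A final stack: [0]

Program B trace:
  After 'push 20': [20]
  After 'dup': [20, 20]
  After 'drop': [20]
  After 'neg': [-20]
  After 'push 0': [-20, 0]
  After 'neg': [-20, 0]
  After 'eq': [0]
Program B final stack: [0]
Same: yes

Answer: yes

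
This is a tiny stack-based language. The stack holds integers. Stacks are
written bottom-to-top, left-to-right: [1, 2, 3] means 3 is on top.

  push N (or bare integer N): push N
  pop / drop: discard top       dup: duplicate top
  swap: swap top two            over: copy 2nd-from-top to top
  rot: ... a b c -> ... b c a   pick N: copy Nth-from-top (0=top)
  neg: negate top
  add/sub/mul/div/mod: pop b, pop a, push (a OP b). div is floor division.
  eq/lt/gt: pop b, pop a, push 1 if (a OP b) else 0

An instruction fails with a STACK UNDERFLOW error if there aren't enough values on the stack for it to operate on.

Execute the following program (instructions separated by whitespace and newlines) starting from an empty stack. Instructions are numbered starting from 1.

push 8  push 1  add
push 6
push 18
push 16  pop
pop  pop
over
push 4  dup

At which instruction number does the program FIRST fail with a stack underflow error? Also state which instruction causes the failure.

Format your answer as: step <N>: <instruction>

Answer: step 10: over

Derivation:
Step 1 ('push 8'): stack = [8], depth = 1
Step 2 ('push 1'): stack = [8, 1], depth = 2
Step 3 ('add'): stack = [9], depth = 1
Step 4 ('push 6'): stack = [9, 6], depth = 2
Step 5 ('push 18'): stack = [9, 6, 18], depth = 3
Step 6 ('push 16'): stack = [9, 6, 18, 16], depth = 4
Step 7 ('pop'): stack = [9, 6, 18], depth = 3
Step 8 ('pop'): stack = [9, 6], depth = 2
Step 9 ('pop'): stack = [9], depth = 1
Step 10 ('over'): needs 2 value(s) but depth is 1 — STACK UNDERFLOW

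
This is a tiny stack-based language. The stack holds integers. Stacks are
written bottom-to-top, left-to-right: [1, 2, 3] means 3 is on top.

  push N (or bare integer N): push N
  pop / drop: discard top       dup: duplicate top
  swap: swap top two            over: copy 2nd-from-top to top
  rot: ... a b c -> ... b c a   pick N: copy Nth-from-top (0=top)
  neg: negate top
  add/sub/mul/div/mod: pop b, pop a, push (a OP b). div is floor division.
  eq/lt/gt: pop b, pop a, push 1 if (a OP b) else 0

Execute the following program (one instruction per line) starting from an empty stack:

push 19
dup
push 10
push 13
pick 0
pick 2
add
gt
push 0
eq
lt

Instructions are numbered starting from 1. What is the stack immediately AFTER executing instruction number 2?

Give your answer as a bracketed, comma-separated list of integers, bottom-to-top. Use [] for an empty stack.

Answer: [19, 19]

Derivation:
Step 1 ('push 19'): [19]
Step 2 ('dup'): [19, 19]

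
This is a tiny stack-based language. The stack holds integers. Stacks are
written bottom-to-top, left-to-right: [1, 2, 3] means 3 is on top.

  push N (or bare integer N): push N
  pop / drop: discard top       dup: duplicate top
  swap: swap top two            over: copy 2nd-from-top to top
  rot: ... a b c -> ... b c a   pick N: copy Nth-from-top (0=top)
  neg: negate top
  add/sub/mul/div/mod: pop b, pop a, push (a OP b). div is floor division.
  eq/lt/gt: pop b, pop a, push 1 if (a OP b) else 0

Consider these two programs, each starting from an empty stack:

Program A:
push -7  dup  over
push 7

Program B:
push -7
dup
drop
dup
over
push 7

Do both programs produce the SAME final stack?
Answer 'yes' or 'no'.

Answer: yes

Derivation:
Program A trace:
  After 'push -7': [-7]
  After 'dup': [-7, -7]
  After 'over': [-7, -7, -7]
  After 'push 7': [-7, -7, -7, 7]
Program A final stack: [-7, -7, -7, 7]

Program B trace:
  After 'push -7': [-7]
  After 'dup': [-7, -7]
  After 'drop': [-7]
  After 'dup': [-7, -7]
  After 'over': [-7, -7, -7]
  After 'push 7': [-7, -7, -7, 7]
Program B final stack: [-7, -7, -7, 7]
Same: yes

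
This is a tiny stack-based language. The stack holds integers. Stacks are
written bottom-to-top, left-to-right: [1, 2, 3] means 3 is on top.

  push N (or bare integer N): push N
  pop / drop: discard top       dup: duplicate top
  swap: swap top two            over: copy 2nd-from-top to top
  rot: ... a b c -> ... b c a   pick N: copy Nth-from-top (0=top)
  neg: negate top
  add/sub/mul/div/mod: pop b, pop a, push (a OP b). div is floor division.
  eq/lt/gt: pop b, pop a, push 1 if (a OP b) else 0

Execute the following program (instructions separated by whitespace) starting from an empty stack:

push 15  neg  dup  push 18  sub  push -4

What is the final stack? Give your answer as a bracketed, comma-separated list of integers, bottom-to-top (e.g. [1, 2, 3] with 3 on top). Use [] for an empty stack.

Answer: [-15, -33, -4]

Derivation:
After 'push 15': [15]
After 'neg': [-15]
After 'dup': [-15, -15]
After 'push 18': [-15, -15, 18]
After 'sub': [-15, -33]
After 'push -4': [-15, -33, -4]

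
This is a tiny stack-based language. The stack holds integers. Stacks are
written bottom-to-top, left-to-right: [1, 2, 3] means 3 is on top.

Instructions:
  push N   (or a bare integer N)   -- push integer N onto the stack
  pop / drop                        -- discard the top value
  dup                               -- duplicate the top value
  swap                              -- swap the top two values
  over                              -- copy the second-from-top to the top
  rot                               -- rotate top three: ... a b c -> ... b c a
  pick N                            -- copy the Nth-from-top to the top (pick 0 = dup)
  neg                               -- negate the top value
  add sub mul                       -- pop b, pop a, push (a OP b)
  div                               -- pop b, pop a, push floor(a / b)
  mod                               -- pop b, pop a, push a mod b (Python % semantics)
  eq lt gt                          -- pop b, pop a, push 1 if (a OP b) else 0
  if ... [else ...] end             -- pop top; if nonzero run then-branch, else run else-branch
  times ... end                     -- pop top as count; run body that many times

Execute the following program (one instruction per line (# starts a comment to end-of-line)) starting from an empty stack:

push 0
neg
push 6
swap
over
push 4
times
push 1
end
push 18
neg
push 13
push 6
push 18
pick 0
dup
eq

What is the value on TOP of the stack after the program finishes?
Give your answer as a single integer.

Answer: 1

Derivation:
After 'push 0': [0]
After 'neg': [0]
After 'push 6': [0, 6]
After 'swap': [6, 0]
After 'over': [6, 0, 6]
After 'push 4': [6, 0, 6, 4]
After 'times': [6, 0, 6]
After 'push 1': [6, 0, 6, 1]
After 'push 1': [6, 0, 6, 1, 1]
After 'push 1': [6, 0, 6, 1, 1, 1]
After 'push 1': [6, 0, 6, 1, 1, 1, 1]
After 'push 18': [6, 0, 6, 1, 1, 1, 1, 18]
After 'neg': [6, 0, 6, 1, 1, 1, 1, -18]
After 'push 13': [6, 0, 6, 1, 1, 1, 1, -18, 13]
After 'push 6': [6, 0, 6, 1, 1, 1, 1, -18, 13, 6]
After 'push 18': [6, 0, 6, 1, 1, 1, 1, -18, 13, 6, 18]
After 'pick 0': [6, 0, 6, 1, 1, 1, 1, -18, 13, 6, 18, 18]
After 'dup': [6, 0, 6, 1, 1, 1, 1, -18, 13, 6, 18, 18, 18]
After 'eq': [6, 0, 6, 1, 1, 1, 1, -18, 13, 6, 18, 1]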